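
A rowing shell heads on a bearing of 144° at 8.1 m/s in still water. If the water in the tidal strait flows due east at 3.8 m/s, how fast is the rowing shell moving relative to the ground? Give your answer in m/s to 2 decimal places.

10.78 m/s

Taking east as x and north as y: velocity relative to the water = (4.761, -6.553) m/s; the water relative to ground = (3.800, 0.000) m/s.
Velocity relative to ground = (4.761, -6.553) + (3.800, 0.000) = (8.561, -6.553) m/s.
Speed = |(8.561, -6.553)| = 10.781 m/s.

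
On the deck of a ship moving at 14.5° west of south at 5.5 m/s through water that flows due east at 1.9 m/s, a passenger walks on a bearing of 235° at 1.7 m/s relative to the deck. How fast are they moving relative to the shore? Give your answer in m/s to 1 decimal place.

6.4 m/s

In east/north components (m/s): passenger relative to ship = (-1.393, -0.975); ship relative to water = (-1.377, -5.325); water relative to ground = (1.900, 0.000).
Sum = (-0.870, -6.300) m/s.
Speed = |(-0.870, -6.300)| = 6.360 m/s.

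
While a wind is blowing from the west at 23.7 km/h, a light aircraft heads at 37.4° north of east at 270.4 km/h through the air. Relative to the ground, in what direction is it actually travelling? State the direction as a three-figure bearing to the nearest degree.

Taking east as x and north as y: velocity relative to the air = (214.810, 164.234) km/h; the air relative to ground = (23.700, 0.000) km/h.
Velocity relative to ground = (214.810, 164.234) + (23.700, 0.000) = (238.510, 164.234) km/h.
Bearing = atan2(238.51, 164.23) = 55.45° clockwise from north.

055°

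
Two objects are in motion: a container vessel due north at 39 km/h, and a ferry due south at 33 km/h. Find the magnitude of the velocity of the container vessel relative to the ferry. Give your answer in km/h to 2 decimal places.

72.00 km/h

Taking east as x and north as y: container vessel velocity = (0.000, 39.000) km/h; ferry velocity = (0.000, -33.000) km/h.
Velocity of container vessel relative to ferry = (0.000, 39.000) − (0.000, -33.000) = (0.000, 72.000) km/h.
Magnitude = |(0.000, 72.000)| = 72.000 km/h.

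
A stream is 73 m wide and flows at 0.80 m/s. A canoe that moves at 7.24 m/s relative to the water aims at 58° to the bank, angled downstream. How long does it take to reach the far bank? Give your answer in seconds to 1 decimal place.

The component of the canoe's velocity perpendicular to the bank is 7.24 × sin 58° = 6.140 m/s.
Only the cross-stream component determines the crossing time; the current contributes nothing perpendicular to the bank.
Time = 73 / 6.140 = 11.890 s.

11.9 s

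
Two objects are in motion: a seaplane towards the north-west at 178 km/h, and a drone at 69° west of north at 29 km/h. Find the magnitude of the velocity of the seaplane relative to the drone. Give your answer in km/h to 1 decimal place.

152.0 km/h

Taking east as x and north as y: seaplane velocity = (-125.865, 125.865) km/h; drone velocity = (-27.074, 10.393) km/h.
Velocity of seaplane relative to drone = (-125.865, 125.865) − (-27.074, 10.393) = (-98.791, 115.472) km/h.
Magnitude = |(-98.791, 115.472)| = 151.966 km/h.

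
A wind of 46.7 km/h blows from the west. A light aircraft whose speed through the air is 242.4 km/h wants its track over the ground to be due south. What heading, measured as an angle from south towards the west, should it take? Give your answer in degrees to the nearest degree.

The wind pushes perpendicular to the desired track; the heading must have a component into the wind equal to 46.7 km/h: 242.4 sin θ = 46.7.
sin θ = 0.1927, so θ = 11.108°.

11°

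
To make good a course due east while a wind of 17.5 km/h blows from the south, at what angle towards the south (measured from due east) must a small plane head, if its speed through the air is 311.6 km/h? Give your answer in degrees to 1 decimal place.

The wind pushes perpendicular to the desired track; the heading must have a component into the wind equal to 17.5 km/h: 311.6 sin θ = 17.5.
sin θ = 0.0562, so θ = 3.220°.

3.2°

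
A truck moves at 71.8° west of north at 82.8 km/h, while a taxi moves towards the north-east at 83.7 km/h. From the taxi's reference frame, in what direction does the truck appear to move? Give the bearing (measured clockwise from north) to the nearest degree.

256°

Taking east as x and north as y: truck velocity = (-78.658, 25.861) km/h; taxi velocity = (59.185, 59.185) km/h.
Velocity of truck relative to taxi = (-78.658, 25.861) − (59.185, 59.185) = (-137.843, -33.324) km/h.
Bearing = atan2(-137.84, -33.32) = 256.41° clockwise from north.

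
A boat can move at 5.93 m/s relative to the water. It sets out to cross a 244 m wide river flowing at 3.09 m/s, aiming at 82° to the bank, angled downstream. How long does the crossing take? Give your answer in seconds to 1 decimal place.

The component of the boat's velocity perpendicular to the bank is 5.93 × sin 82° = 5.872 m/s.
The flow acts along the bank and has no component across it.
Time = 244 / 5.872 = 41.551 s.

41.6 s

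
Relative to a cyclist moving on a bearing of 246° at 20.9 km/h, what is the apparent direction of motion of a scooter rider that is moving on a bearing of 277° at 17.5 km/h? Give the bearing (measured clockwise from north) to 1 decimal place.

009.2°

Taking east as x and north as y: scooter rider velocity = (-17.370, 2.133) km/h; cyclist velocity = (-19.093, -8.501) km/h.
Velocity of scooter rider relative to cyclist = (-17.370, 2.133) − (-19.093, -8.501) = (1.724, 10.634) km/h.
Bearing = atan2(1.72, 10.63) = 9.21° clockwise from north.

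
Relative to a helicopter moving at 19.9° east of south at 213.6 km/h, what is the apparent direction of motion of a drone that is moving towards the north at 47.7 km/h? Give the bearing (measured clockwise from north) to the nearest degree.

Taking east as x and north as y: drone velocity = (0.000, 47.700) km/h; helicopter velocity = (72.705, -200.846) km/h.
Velocity of drone relative to helicopter = (0.000, 47.700) − (72.705, -200.846) = (-72.705, 248.546) km/h.
Bearing = atan2(-72.71, 248.55) = 343.69° clockwise from north.

344°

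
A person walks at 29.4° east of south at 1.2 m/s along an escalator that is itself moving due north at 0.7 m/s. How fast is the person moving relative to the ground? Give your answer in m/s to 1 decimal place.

0.7 m/s

Taking east as x and north as y: escalator velocity = (0.000, 0.700) m/s; person velocity relative to escalator = (0.589, -1.045) m/s.
Velocity relative to ground = (0.000, 0.700) + (0.589, -1.045) = (0.589, -0.345) m/s.
Speed = |(0.589, -0.345)| = 0.683 m/s.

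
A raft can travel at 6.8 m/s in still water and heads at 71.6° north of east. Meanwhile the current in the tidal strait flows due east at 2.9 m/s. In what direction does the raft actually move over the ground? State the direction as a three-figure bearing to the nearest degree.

038°

Taking east as x and north as y: velocity relative to the water = (2.146, 6.452) m/s; the water relative to ground = (2.900, 0.000) m/s.
Velocity relative to ground = (2.146, 6.452) + (2.900, 0.000) = (5.046, 6.452) m/s.
Bearing = atan2(5.05, 6.45) = 38.03° clockwise from north.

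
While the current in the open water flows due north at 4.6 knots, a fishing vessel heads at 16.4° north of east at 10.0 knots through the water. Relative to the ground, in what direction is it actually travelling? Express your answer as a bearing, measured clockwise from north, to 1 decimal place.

Taking east as x and north as y: velocity relative to the water = (9.593, 2.823) knots; the water relative to ground = (0.000, 4.600) knots.
Velocity relative to ground = (9.593, 2.823) + (0.000, 4.600) = (9.593, 7.423) knots.
Bearing = atan2(9.59, 7.42) = 52.27° clockwise from north.

052.3°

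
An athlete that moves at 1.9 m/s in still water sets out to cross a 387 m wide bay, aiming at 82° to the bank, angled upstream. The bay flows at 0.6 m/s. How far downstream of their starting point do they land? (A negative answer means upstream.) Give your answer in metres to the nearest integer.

Perpendicular speed = 1.882 m/s; crossing time = 387 / 1.882 = 205.686 s.
Net downstream speed = 0.336 m/s.
Drift = 0.336 × 205.686 = 69.022 m (downstream).

69 m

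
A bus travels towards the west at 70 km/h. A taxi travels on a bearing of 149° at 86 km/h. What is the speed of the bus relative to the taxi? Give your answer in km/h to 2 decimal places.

136.00 km/h

Taking east as x and north as y: bus velocity = (-70.000, 0.000) km/h; taxi velocity = (44.293, -73.716) km/h.
Velocity of bus relative to taxi = (-70.000, 0.000) − (44.293, -73.716) = (-114.293, 73.716) km/h.
Magnitude = |(-114.293, 73.716)| = 136.004 km/h.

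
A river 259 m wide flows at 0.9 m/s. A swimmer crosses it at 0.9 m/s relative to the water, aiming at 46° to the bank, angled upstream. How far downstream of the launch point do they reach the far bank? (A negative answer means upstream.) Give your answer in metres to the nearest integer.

110 m

Perpendicular speed = 0.647 m/s; crossing time = 259 / 0.647 = 400.058 s.
Net downstream speed = 0.275 m/s.
Drift = 0.275 × 400.058 = 109.939 m (downstream).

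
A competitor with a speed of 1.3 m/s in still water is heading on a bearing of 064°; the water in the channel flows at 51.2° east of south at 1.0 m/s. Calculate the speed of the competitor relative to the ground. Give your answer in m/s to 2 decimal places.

Taking east as x and north as y: velocity relative to the water = (1.168, 0.570) m/s; the water relative to ground = (0.779, -0.627) m/s.
Velocity relative to ground = (1.168, 0.570) + (0.779, -0.627) = (1.948, -0.057) m/s.
Speed = |(1.948, -0.057)| = 1.949 m/s.

1.95 m/s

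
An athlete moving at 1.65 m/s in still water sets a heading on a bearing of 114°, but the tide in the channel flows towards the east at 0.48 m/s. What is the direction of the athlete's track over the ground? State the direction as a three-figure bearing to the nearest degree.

Taking east as x and north as y: velocity relative to the water = (1.507, -0.671) m/s; the water relative to ground = (0.480, 0.000) m/s.
Velocity relative to ground = (1.507, -0.671) + (0.480, 0.000) = (1.987, -0.671) m/s.
Bearing = atan2(1.99, -0.67) = 108.66° clockwise from north.

109°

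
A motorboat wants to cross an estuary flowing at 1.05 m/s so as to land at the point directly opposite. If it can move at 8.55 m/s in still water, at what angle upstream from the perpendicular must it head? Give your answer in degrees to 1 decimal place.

7.1°

To cancel the current, the upstream component of the motorboat's velocity must equal the flow: 8.55 sin θ = 1.05.
sin θ = 1.05 / 8.55 = 0.1228.
θ = arcsin(0.1228) = 7.054°.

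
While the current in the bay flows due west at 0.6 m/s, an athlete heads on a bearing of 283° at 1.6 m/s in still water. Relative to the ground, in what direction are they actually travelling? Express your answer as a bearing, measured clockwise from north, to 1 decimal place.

279.5°

Taking east as x and north as y: velocity relative to the water = (-1.559, 0.360) m/s; the water relative to ground = (-0.600, 0.000) m/s.
Velocity relative to ground = (-1.559, 0.360) + (-0.600, 0.000) = (-2.159, 0.360) m/s.
Bearing = atan2(-2.16, 0.36) = 279.46° clockwise from north.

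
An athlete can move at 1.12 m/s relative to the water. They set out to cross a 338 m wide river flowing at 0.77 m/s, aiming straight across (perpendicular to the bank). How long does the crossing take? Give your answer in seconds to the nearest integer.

The component of the athlete's velocity perpendicular to the bank is 1.12 m/s.
The current is parallel to the bank, so it does not affect the crossing time.
Time = 338 / 1.120 = 301.786 s.

302 s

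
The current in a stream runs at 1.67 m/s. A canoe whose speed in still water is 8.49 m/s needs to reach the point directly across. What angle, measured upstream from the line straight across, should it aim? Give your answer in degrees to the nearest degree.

11°

To cancel the current, the upstream component of the canoe's velocity must equal the flow: 8.49 sin θ = 1.67.
sin θ = 1.67 / 8.49 = 0.1967.
θ = arcsin(0.1967) = 11.344°.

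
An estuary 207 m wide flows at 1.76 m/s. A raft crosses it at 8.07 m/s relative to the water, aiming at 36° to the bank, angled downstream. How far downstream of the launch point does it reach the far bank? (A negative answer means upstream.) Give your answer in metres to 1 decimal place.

361.7 m

Perpendicular speed = 4.743 m/s; crossing time = 207 / 4.743 = 43.639 s.
Net downstream speed = 8.289 m/s.
Drift = 8.289 × 43.639 = 361.716 m (downstream).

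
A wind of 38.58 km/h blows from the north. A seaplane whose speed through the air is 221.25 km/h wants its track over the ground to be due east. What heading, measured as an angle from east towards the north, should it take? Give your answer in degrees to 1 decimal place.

10.0°

The wind pushes perpendicular to the desired track; the heading must have a component into the wind equal to 38.58 km/h: 221.25 sin θ = 38.58.
sin θ = 0.1744, so θ = 10.042°.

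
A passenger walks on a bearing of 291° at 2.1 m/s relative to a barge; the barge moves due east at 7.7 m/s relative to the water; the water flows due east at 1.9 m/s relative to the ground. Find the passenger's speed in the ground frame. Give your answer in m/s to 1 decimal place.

In east/north components (m/s): passenger relative to barge = (-1.961, 0.753); barge relative to water = (7.700, 0.000); water relative to ground = (1.900, 0.000).
Sum = (7.639, 0.753) m/s.
Speed = |(7.639, 0.753)| = 7.676 m/s.

7.7 m/s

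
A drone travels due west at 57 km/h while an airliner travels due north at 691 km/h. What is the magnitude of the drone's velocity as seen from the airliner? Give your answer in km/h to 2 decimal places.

Taking east as x and north as y: drone velocity = (-57.000, 0.000) km/h; airliner velocity = (0.000, 691.000) km/h.
Velocity of drone relative to airliner = (-57.000, 0.000) − (0.000, 691.000) = (-57.000, -691.000) km/h.
Magnitude = |(-57.000, -691.000)| = 693.347 km/h.

693.35 km/h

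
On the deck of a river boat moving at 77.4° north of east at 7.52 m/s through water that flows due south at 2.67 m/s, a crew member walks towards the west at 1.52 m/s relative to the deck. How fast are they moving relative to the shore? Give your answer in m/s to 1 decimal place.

In east/north components (m/s): crew member relative to river boat = (-1.520, 0.000); river boat relative to water = (1.640, 7.339); water relative to ground = (0.000, -2.670).
Sum = (0.120, 4.669) m/s.
Speed = |(0.120, 4.669)| = 4.670 m/s.

4.7 m/s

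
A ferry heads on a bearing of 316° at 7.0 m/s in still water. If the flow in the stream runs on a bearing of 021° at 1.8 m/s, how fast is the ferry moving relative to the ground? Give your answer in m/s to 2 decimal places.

7.93 m/s

Taking east as x and north as y: velocity relative to the water = (-4.863, 5.035) m/s; the water relative to ground = (0.645, 1.680) m/s.
Velocity relative to ground = (-4.863, 5.035) + (0.645, 1.680) = (-4.218, 6.716) m/s.
Speed = |(-4.218, 6.716)| = 7.930 m/s.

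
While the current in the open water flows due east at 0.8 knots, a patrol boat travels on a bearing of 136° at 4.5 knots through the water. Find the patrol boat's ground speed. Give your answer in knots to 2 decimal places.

5.09 knots

Taking east as x and north as y: velocity relative to the water = (3.126, -3.237) knots; the water relative to ground = (0.800, 0.000) knots.
Velocity relative to ground = (3.126, -3.237) + (0.800, 0.000) = (3.926, -3.237) knots.
Speed = |(3.926, -3.237)| = 5.088 knots.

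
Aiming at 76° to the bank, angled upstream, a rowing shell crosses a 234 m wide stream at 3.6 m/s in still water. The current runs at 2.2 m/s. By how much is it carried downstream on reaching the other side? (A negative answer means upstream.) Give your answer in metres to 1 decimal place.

89.0 m

Perpendicular speed = 3.493 m/s; crossing time = 234 / 3.493 = 66.990 s.
Net downstream speed = 1.329 m/s.
Drift = 1.329 × 66.990 = 89.035 m (downstream).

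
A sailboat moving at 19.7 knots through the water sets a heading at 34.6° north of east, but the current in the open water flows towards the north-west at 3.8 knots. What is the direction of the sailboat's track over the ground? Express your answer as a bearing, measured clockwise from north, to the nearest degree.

044°

Taking east as x and north as y: velocity relative to the water = (16.216, 11.187) knots; the water relative to ground = (-2.687, 2.687) knots.
Velocity relative to ground = (16.216, 11.187) + (-2.687, 2.687) = (13.529, 13.874) knots.
Bearing = atan2(13.53, 13.87) = 44.28° clockwise from north.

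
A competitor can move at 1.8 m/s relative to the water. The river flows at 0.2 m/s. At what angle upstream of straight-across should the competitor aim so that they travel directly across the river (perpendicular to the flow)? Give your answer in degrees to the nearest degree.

To cancel the current, the upstream component of the competitor's velocity must equal the flow: 1.8 sin θ = 0.2.
sin θ = 0.2 / 1.8 = 0.1111.
θ = arcsin(0.1111) = 6.379°.

6°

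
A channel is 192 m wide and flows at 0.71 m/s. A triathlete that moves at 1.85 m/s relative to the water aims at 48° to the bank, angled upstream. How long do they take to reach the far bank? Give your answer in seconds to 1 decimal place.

139.7 s

The component of the triathlete's velocity perpendicular to the bank is 1.85 × sin 48° = 1.375 m/s.
The current is parallel to the bank, so it does not affect the crossing time.
Time = 192 / 1.375 = 139.655 s.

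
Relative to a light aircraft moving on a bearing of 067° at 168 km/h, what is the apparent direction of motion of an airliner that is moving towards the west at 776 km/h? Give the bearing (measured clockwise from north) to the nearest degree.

266°

Taking east as x and north as y: airliner velocity = (-776.000, 0.000) km/h; light aircraft velocity = (154.645, 65.643) km/h.
Velocity of airliner relative to light aircraft = (-776.000, 0.000) − (154.645, 65.643) = (-930.645, -65.643) km/h.
Bearing = atan2(-930.64, -65.64) = 265.97° clockwise from north.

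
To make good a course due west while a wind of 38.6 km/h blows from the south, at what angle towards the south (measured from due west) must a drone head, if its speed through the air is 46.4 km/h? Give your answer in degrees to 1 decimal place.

The wind pushes perpendicular to the desired track; the heading must have a component into the wind equal to 38.6 km/h: 46.4 sin θ = 38.6.
sin θ = 0.8319, so θ = 56.294°.

56.3°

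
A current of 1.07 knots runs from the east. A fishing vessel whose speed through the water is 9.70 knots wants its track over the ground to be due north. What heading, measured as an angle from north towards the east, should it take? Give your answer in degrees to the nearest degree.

The current pushes perpendicular to the desired track; the heading must have a component into the current equal to 1.07 knots: 9.70 sin θ = 1.07.
sin θ = 0.1103, so θ = 6.333°.

6°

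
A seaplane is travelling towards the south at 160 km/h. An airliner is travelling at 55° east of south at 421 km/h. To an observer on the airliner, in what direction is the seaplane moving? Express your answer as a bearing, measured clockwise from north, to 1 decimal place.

283.3°

Taking east as x and north as y: seaplane velocity = (0.000, -160.000) km/h; airliner velocity = (344.863, -241.476) km/h.
Velocity of seaplane relative to airliner = (0.000, -160.000) − (344.863, -241.476) = (-344.863, 81.476) km/h.
Bearing = atan2(-344.86, 81.48) = 283.29° clockwise from north.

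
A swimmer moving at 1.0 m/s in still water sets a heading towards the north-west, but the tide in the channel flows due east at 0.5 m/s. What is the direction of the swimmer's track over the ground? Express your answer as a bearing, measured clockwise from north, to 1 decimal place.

Taking east as x and north as y: velocity relative to the water = (-0.707, 0.707) m/s; the water relative to ground = (0.500, 0.000) m/s.
Velocity relative to ground = (-0.707, 0.707) + (0.500, 0.000) = (-0.207, 0.707) m/s.
Bearing = atan2(-0.21, 0.71) = 343.68° clockwise from north.

343.7°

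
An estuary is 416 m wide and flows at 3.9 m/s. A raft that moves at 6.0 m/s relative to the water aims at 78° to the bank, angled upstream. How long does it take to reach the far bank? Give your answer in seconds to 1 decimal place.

70.9 s

The component of the raft's velocity perpendicular to the bank is 6.0 × sin 78° = 5.869 m/s.
The flow acts along the bank and has no component across it.
Time = 416 / 5.869 = 70.882 s.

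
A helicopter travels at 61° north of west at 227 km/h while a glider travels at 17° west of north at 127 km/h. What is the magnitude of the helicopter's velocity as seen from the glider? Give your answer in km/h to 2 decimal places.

Taking east as x and north as y: helicopter velocity = (-110.052, 198.539) km/h; glider velocity = (-37.131, 121.451) km/h.
Velocity of helicopter relative to glider = (-110.052, 198.539) − (-37.131, 121.451) = (-72.921, 77.088) km/h.
Magnitude = |(-72.921, 77.088)| = 106.113 km/h.

106.11 km/h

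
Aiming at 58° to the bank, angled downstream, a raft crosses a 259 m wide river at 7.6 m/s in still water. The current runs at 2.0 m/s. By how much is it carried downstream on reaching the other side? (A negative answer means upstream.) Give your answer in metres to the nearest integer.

Perpendicular speed = 6.445 m/s; crossing time = 259 / 6.445 = 40.185 s.
Net downstream speed = 6.027 m/s.
Drift = 6.027 × 40.185 = 242.211 m (downstream).

242 m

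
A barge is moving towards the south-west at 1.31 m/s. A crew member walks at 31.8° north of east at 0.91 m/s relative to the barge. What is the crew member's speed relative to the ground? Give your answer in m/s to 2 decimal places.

Taking east as x and north as y: barge velocity = (-0.926, -0.926) m/s; crew member velocity relative to barge = (0.773, 0.480) m/s.
Velocity relative to ground = (-0.926, -0.926) + (0.773, 0.480) = (-0.153, -0.447) m/s.
Speed = |(-0.153, -0.447)| = 0.472 m/s.

0.47 m/s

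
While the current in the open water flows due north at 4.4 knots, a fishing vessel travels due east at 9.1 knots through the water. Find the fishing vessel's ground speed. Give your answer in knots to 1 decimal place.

Taking east as x and north as y: velocity relative to the water = (9.100, 0.000) knots; the water relative to ground = (0.000, 4.400) knots.
Velocity relative to ground = (9.100, 0.000) + (0.000, 4.400) = (9.100, 4.400) knots.
Speed = |(9.100, 4.400)| = 10.108 knots.

10.1 knots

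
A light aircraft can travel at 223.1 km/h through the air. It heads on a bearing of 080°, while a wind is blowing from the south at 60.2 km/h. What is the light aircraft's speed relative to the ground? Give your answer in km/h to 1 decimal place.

Taking east as x and north as y: velocity relative to the air = (219.711, 38.741) km/h; the air relative to ground = (0.000, 60.200) km/h.
Velocity relative to ground = (219.711, 38.741) + (0.000, 60.200) = (219.711, 98.941) km/h.
Speed = |(219.711, 98.941)| = 240.961 km/h.

241.0 km/h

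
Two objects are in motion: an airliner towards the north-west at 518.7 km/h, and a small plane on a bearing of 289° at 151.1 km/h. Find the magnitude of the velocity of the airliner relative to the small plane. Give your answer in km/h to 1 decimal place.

Taking east as x and north as y: airliner velocity = (-366.776, 366.776) km/h; small plane velocity = (-142.868, 49.193) km/h.
Velocity of airliner relative to small plane = (-366.776, 366.776) − (-142.868, 49.193) = (-223.908, 317.583) km/h.
Magnitude = |(-223.908, 317.583)| = 388.579 km/h.

388.6 km/h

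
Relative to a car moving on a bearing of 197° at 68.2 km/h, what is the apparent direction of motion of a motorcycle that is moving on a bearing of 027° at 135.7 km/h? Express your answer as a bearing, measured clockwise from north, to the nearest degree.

Taking east as x and north as y: motorcycle velocity = (61.607, 120.910) km/h; car velocity = (-19.940, -65.220) km/h.
Velocity of motorcycle relative to car = (61.607, 120.910) − (-19.940, -65.220) = (81.546, 186.130) km/h.
Bearing = atan2(81.55, 186.13) = 23.66° clockwise from north.

024°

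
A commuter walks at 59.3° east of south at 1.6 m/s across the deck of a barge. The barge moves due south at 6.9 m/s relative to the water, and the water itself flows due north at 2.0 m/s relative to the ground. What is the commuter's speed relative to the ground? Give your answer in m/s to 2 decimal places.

In east/north components (m/s): commuter relative to barge = (1.376, -0.817); barge relative to water = (0.000, -6.900); water relative to ground = (0.000, 2.000).
Sum = (1.376, -5.717) m/s.
Speed = |(1.376, -5.717)| = 5.880 m/s.

5.88 m/s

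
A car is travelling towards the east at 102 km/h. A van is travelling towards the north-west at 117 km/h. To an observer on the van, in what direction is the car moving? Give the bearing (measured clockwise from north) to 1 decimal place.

Taking east as x and north as y: car velocity = (102.000, 0.000) km/h; van velocity = (-82.731, 82.731) km/h.
Velocity of car relative to van = (102.000, 0.000) − (-82.731, 82.731) = (184.731, -82.731) km/h.
Bearing = atan2(184.73, -82.73) = 114.13° clockwise from north.

114.1°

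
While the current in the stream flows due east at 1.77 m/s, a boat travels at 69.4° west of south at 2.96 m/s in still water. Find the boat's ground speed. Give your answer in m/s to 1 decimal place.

1.4 m/s

Taking east as x and north as y: velocity relative to the water = (-2.771, -1.041) m/s; the water relative to ground = (1.770, 0.000) m/s.
Velocity relative to ground = (-2.771, -1.041) + (1.770, 0.000) = (-1.001, -1.041) m/s.
Speed = |(-1.001, -1.041)| = 1.444 m/s.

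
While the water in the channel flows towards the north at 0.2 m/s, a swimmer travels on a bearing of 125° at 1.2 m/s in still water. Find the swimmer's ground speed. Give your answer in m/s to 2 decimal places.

1.10 m/s

Taking east as x and north as y: velocity relative to the water = (0.983, -0.688) m/s; the water relative to ground = (0.000, 0.200) m/s.
Velocity relative to ground = (0.983, -0.688) + (0.000, 0.200) = (0.983, -0.488) m/s.
Speed = |(0.983, -0.488)| = 1.098 m/s.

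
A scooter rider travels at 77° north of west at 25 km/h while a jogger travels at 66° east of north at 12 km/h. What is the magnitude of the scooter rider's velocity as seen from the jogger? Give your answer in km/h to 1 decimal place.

25.6 km/h

Taking east as x and north as y: scooter rider velocity = (-5.624, 24.359) km/h; jogger velocity = (10.963, 4.881) km/h.
Velocity of scooter rider relative to jogger = (-5.624, 24.359) − (10.963, 4.881) = (-16.586, 19.478) km/h.
Magnitude = |(-16.586, 19.478)| = 25.583 km/h.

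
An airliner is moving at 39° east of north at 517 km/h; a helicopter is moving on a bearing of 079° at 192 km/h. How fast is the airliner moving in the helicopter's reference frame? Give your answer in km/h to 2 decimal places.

389.96 km/h

Taking east as x and north as y: airliner velocity = (325.359, 401.784) km/h; helicopter velocity = (188.472, 36.635) km/h.
Velocity of airliner relative to helicopter = (325.359, 401.784) − (188.472, 36.635) = (136.886, 365.149) km/h.
Magnitude = |(136.886, 365.149)| = 389.964 km/h.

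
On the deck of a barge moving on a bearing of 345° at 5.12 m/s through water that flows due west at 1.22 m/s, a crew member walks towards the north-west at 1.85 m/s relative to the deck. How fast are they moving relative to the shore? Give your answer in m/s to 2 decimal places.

In east/north components (m/s): crew member relative to barge = (-1.308, 1.308); barge relative to water = (-1.325, 4.946); water relative to ground = (-1.220, 0.000).
Sum = (-3.853, 6.254) m/s.
Speed = |(-3.853, 6.254)| = 7.346 m/s.

7.35 m/s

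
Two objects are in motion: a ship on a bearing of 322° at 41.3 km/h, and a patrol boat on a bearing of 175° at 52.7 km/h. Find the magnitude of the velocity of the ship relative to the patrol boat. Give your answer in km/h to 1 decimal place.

Taking east as x and north as y: ship velocity = (-25.427, 32.545) km/h; patrol boat velocity = (4.593, -52.499) km/h.
Velocity of ship relative to patrol boat = (-25.427, 32.545) − (4.593, -52.499) = (-30.020, 85.044) km/h.
Magnitude = |(-30.020, 85.044)| = 90.187 km/h.

90.2 km/h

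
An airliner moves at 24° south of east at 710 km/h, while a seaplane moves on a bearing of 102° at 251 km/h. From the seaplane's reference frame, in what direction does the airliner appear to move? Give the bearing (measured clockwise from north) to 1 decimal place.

Taking east as x and north as y: airliner velocity = (648.617, -288.783) km/h; seaplane velocity = (245.515, -52.186) km/h.
Velocity of airliner relative to seaplane = (648.617, -288.783) − (245.515, -52.186) = (403.102, -236.597) km/h.
Bearing = atan2(403.10, -236.60) = 120.41° clockwise from north.

120.4°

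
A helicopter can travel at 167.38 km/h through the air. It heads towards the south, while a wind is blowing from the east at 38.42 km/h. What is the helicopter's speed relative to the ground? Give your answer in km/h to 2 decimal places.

Taking east as x and north as y: velocity relative to the air = (0.000, -167.380) km/h; the air relative to ground = (-38.420, 0.000) km/h.
Velocity relative to ground = (0.000, -167.380) + (-38.420, 0.000) = (-38.420, -167.380) km/h.
Speed = |(-38.420, -167.380)| = 171.733 km/h.

171.73 km/h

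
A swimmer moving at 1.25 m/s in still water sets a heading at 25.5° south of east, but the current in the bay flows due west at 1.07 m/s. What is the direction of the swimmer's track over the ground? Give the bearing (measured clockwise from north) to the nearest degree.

Taking east as x and north as y: velocity relative to the water = (1.128, -0.538) m/s; the water relative to ground = (-1.070, 0.000) m/s.
Velocity relative to ground = (1.128, -0.538) + (-1.070, 0.000) = (0.058, -0.538) m/s.
Bearing = atan2(0.06, -0.54) = 173.82° clockwise from north.

174°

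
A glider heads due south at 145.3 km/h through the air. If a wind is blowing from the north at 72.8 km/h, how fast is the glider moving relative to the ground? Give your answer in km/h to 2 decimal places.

218.10 km/h

Taking east as x and north as y: velocity relative to the air = (0.000, -145.300) km/h; the air relative to ground = (0.000, -72.800) km/h.
Velocity relative to ground = (0.000, -145.300) + (0.000, -72.800) = (0.000, -218.100) km/h.
Speed = |(0.000, -218.100)| = 218.100 km/h.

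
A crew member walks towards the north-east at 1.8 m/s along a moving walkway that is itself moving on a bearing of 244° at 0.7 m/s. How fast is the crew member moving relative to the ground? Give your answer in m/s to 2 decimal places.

1.16 m/s

Taking east as x and north as y: moving walkway velocity = (-0.629, -0.307) m/s; crew member velocity relative to moving walkway = (1.273, 1.273) m/s.
Velocity relative to ground = (-0.629, -0.307) + (1.273, 1.273) = (0.644, 0.966) m/s.
Speed = |(0.644, 0.966)| = 1.161 m/s.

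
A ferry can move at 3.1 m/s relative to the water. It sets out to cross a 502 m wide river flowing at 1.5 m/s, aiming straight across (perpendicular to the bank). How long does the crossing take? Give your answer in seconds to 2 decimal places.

The component of the ferry's velocity perpendicular to the bank is 3.1 m/s.
The flow acts along the bank and has no component across it.
Time = 502 / 3.100 = 161.935 s.

161.94 s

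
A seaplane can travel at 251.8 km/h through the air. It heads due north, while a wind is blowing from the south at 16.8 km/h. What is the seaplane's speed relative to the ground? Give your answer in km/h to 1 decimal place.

Taking east as x and north as y: velocity relative to the air = (0.000, 251.800) km/h; the air relative to ground = (0.000, 16.800) km/h.
Velocity relative to ground = (0.000, 251.800) + (0.000, 16.800) = (0.000, 268.600) km/h.
Speed = |(0.000, 268.600)| = 268.600 km/h.

268.6 km/h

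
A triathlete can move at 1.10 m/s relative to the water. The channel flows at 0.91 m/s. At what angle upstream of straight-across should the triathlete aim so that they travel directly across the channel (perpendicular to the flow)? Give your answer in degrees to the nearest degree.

56°

To cancel the current, the upstream component of the triathlete's velocity must equal the flow: 1.10 sin θ = 0.91.
sin θ = 0.91 / 1.10 = 0.8273.
θ = arcsin(0.8273) = 55.820°.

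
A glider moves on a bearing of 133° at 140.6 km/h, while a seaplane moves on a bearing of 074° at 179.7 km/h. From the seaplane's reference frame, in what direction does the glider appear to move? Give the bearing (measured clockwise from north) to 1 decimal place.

Taking east as x and north as y: glider velocity = (102.828, -95.889) km/h; seaplane velocity = (172.739, 49.532) km/h.
Velocity of glider relative to seaplane = (102.828, -95.889) − (172.739, 49.532) = (-69.910, -145.421) km/h.
Bearing = atan2(-69.91, -145.42) = 205.68° clockwise from north.

205.7°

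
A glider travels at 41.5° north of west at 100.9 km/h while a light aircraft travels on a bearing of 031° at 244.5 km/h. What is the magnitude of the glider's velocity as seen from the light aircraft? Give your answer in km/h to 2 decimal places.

246.92 km/h

Taking east as x and north as y: glider velocity = (-75.570, 66.858) km/h; light aircraft velocity = (125.927, 209.577) km/h.
Velocity of glider relative to light aircraft = (-75.570, 66.858) − (125.927, 209.577) = (-201.496, -142.719) km/h.
Magnitude = |(-201.496, -142.719)| = 246.920 km/h.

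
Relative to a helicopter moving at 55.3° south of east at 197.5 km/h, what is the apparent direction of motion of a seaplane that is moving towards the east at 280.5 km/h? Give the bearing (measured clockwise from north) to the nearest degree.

046°

Taking east as x and north as y: seaplane velocity = (280.500, 0.000) km/h; helicopter velocity = (112.433, -162.373) km/h.
Velocity of seaplane relative to helicopter = (280.500, 0.000) − (112.433, -162.373) = (168.067, 162.373) km/h.
Bearing = atan2(168.07, 162.37) = 45.99° clockwise from north.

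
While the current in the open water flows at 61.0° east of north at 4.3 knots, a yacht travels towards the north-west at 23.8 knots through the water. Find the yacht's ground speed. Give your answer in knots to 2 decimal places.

22.99 knots

Taking east as x and north as y: velocity relative to the water = (-16.829, 16.829) knots; the water relative to ground = (3.761, 2.085) knots.
Velocity relative to ground = (-16.829, 16.829) + (3.761, 2.085) = (-13.068, 18.914) knots.
Speed = |(-13.068, 18.914)| = 22.989 knots.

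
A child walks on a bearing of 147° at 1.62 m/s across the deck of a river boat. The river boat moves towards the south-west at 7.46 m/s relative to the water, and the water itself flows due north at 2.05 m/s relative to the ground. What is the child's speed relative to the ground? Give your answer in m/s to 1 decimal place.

6.3 m/s

In east/north components (m/s): child relative to river boat = (0.882, -1.359); river boat relative to water = (-5.275, -5.275); water relative to ground = (0.000, 2.050).
Sum = (-4.393, -4.584) m/s.
Speed = |(-4.393, -4.584)| = 6.349 m/s.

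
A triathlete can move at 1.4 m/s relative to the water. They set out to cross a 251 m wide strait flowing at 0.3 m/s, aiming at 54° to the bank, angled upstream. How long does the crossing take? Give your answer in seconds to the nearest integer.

The component of the triathlete's velocity perpendicular to the bank is 1.4 × sin 54° = 1.133 m/s.
The flow acts along the bank and has no component across it.
Time = 251 / 1.133 = 221.609 s.

222 s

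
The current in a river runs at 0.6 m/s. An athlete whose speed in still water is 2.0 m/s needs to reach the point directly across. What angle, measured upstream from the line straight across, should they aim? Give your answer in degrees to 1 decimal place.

17.5°

To cancel the current, the upstream component of the athlete's velocity must equal the flow: 2.0 sin θ = 0.6.
sin θ = 0.6 / 2.0 = 0.3000.
θ = arcsin(0.3000) = 17.458°.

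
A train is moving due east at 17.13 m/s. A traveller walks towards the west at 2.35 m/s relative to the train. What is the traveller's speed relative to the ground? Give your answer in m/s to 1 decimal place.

14.8 m/s

Taking east as x and north as y: train velocity = (17.130, 0.000) m/s; traveller velocity relative to train = (-2.350, 0.000) m/s.
Velocity relative to ground = (17.130, 0.000) + (-2.350, 0.000) = (14.780, 0.000) m/s.
Speed = |(14.780, 0.000)| = 14.780 m/s.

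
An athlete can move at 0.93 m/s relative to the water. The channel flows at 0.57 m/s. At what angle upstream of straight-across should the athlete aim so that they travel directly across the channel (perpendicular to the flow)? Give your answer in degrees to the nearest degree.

38°

To cancel the current, the upstream component of the athlete's velocity must equal the flow: 0.93 sin θ = 0.57.
sin θ = 0.57 / 0.93 = 0.6129.
θ = arcsin(0.6129) = 37.800°.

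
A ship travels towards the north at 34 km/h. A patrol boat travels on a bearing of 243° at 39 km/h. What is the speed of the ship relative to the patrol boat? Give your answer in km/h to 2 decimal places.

Taking east as x and north as y: ship velocity = (0.000, 34.000) km/h; patrol boat velocity = (-34.749, -17.706) km/h.
Velocity of ship relative to patrol boat = (0.000, 34.000) − (-34.749, -17.706) = (34.749, 51.706) km/h.
Magnitude = |(34.749, 51.706)| = 62.298 km/h.

62.30 km/h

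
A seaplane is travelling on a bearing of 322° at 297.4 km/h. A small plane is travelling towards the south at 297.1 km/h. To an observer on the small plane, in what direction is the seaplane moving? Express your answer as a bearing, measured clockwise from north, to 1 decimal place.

341.0°

Taking east as x and north as y: seaplane velocity = (-183.098, 234.354) km/h; small plane velocity = (0.000, -297.100) km/h.
Velocity of seaplane relative to small plane = (-183.098, 234.354) − (0.000, -297.100) = (-183.098, 531.454) km/h.
Bearing = atan2(-183.10, 531.45) = 340.99° clockwise from north.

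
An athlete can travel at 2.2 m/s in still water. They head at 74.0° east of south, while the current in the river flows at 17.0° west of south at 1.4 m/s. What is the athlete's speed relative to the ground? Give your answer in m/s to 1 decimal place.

Taking east as x and north as y: velocity relative to the water = (2.115, -0.606) m/s; the water relative to ground = (-0.409, -1.339) m/s.
Velocity relative to ground = (2.115, -0.606) + (-0.409, -1.339) = (1.705, -1.945) m/s.
Speed = |(1.705, -1.945)| = 2.587 m/s.

2.6 m/s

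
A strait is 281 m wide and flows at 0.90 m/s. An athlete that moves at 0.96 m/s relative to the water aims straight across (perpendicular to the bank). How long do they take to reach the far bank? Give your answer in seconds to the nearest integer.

293 s

The component of the athlete's velocity perpendicular to the bank is 0.96 m/s.
The current is parallel to the bank, so it does not affect the crossing time.
Time = 281 / 0.960 = 292.708 s.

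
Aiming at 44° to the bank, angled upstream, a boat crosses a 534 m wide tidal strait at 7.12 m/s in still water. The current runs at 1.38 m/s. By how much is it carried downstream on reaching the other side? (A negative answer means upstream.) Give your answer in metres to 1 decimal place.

-404.0 m

Perpendicular speed = 4.946 m/s; crossing time = 534 / 4.946 = 107.967 s.
Net downstream speed = -3.742 m/s.
Drift = -3.742 × 107.967 = -403.979 m (upstream).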